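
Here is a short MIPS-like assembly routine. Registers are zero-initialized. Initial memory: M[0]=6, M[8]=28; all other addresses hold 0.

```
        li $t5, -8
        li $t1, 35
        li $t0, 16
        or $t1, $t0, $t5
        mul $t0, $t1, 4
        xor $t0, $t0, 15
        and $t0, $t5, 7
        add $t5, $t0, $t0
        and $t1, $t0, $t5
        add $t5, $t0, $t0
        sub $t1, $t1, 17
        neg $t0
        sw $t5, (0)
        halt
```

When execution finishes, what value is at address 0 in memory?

after li $t5, -8: $t5=-8
after li $t1, 35: $t1=35
after li $t0, 16: $t0=16
after or $t1, $t0, $t5: $t1=16|(-8)=-8
after mul $t0, $t1, 4: $t0=(-8)*4=-32
after xor $t0, $t0, 15: $t0=(-32)^15=-17
after and $t0, $t5, 7: $t0=(-8)&7=0
after add $t5, $t0, $t0: $t5=0+0=0
after and $t1, $t0, $t5: $t1=0&0=0
after add $t5, $t0, $t0: $t5=0+0=0
after sub $t1, $t1, 17: $t1=0-17=-17
after neg $t0: $t0=-(0)=0
sw $t5, (0) → M[0]=0
halt.

0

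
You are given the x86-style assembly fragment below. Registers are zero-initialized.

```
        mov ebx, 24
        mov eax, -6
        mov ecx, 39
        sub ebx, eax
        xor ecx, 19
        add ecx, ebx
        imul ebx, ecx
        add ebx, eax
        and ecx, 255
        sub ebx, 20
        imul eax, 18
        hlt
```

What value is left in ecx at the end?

after mov ebx, 24: ebx=24
after mov eax, -6: eax=-6
after mov ecx, 39: ecx=39
after sub ebx, eax: ebx=24-(-6)=30
after xor ecx, 19: ecx=39^19=52
after add ecx, ebx: ecx=52+30=82
after imul ebx, ecx: ebx=30*82=2460
after add ebx, eax: ebx=2460+(-6)=2454
after and ecx, 255: ecx=82&255=82
after sub ebx, 20: ebx=2454-20=2434
after imul eax, 18: eax=(-6)*18=-108
halt.

82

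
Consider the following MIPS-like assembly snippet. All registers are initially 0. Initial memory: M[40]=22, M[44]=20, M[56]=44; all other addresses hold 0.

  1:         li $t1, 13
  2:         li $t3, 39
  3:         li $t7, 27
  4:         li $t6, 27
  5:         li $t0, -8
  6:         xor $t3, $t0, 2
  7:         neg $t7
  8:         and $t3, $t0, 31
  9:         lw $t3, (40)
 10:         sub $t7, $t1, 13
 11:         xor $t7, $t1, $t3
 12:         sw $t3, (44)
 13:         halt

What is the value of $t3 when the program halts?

$t1=13
$t3=39
$t7=27
$t6=27
$t0=-8
$t3=(-8)^2=-6
$t7=-(27)=-27
$t3=(-8)&31=24
$t3=M[40]=22
$t7=13-13=0
$t7=13^22=27
sw $t3, (44) → M[44]=22
halt.

22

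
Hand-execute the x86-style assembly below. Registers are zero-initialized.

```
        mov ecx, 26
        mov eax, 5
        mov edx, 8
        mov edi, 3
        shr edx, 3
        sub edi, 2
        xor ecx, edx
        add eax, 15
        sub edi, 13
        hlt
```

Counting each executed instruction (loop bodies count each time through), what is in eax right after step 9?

20

mov ecx, 26 → ecx=26
mov eax, 5 → eax=5
mov edx, 8 → edx=8
mov edi, 3 → edi=3
shr edx, 3 → edx=8>>3=1
sub edi, 2 → edi=3-2=1
xor ecx, edx → ecx=26^1=27
add eax, 15 → eax=5+15=20
sub edi, 13 → edi=1-13=-12
After step 9: eax = 20.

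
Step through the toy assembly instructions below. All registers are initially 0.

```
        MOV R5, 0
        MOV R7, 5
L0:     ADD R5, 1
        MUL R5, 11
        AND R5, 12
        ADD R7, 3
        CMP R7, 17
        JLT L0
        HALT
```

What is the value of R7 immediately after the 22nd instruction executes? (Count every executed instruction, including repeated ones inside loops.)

R5=0
R7=5
R5=0+1=1
R5=1*11=11
R5=11&12=8
R7=5+3=8
CMP R7, 17  (cmp 8,17)
JLT L0: taken
R5=8+1=9
R5=9*11=99
R5=99&12=0
R7=8+3=11
CMP R7, 17  (cmp 11,17)
JLT L0: taken
R5=0+1=1
R5=1*11=11
R5=11&12=8
R7=11+3=14
CMP R7, 17  (cmp 14,17)
JLT L0: taken
R5=8+1=9
R5=9*11=99
After step 22: R7 = 14.

14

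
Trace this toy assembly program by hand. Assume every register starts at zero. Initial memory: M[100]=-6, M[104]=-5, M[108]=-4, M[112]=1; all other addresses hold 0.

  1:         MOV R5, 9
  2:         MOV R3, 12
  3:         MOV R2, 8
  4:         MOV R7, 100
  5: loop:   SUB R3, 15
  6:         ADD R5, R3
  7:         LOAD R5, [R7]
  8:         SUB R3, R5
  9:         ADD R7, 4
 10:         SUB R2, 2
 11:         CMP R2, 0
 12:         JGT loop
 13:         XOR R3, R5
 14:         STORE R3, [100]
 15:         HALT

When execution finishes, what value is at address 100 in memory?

-33

R5=9
R3=12
R2=8
R7=100
R3=12-15=-3
R5=9+(-3)=6
R5=M[100]=-6
R3=(-3)-(-6)=3
R7=100+4=104
R2=8-2=6
CMP R2, 0  (cmp 6,0)
JGT loop: taken
R3=3-15=-12
R5=(-6)+(-12)=-18
R5=M[104]=-5
R3=(-12)-(-5)=-7
R7=104+4=108
R2=6-2=4
CMP R2, 0  (cmp 4,0)
JGT loop: taken
R3=(-7)-15=-22
R5=(-5)+(-22)=-27
R5=M[108]=-4
R3=(-22)-(-4)=-18
R7=108+4=112
R2=4-2=2
CMP R2, 0  (cmp 2,0)
JGT loop: taken
R3=(-18)-15=-33
R5=(-4)+(-33)=-37
R5=M[112]=1
R3=(-33)-1=-34
R7=112+4=116
R2=2-2=0
CMP R2, 0  (cmp 0,0)
JGT loop: not taken
R3=(-34)^1=-33
STORE R3, [100] → M[100]=-33
halt.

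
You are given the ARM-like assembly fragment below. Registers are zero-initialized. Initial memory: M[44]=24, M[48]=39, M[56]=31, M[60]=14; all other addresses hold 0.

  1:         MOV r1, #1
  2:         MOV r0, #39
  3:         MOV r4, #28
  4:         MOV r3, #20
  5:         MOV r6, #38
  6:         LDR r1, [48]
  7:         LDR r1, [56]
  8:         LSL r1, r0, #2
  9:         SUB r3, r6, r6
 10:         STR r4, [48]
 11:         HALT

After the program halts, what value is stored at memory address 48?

MOV r1, #1 → r1=1
MOV r0, #39 → r0=39
MOV r4, #28 → r4=28
MOV r3, #20 → r3=20
MOV r6, #38 → r6=38
LDR r1, [48] → r1=M[48]=39
LDR r1, [56] → r1=M[56]=31
LSL r1, r0, #2 → r1=39<<2=156
SUB r3, r6, r6 → r3=38-38=0
STR r4, [48] → M[48]=28
halt.

28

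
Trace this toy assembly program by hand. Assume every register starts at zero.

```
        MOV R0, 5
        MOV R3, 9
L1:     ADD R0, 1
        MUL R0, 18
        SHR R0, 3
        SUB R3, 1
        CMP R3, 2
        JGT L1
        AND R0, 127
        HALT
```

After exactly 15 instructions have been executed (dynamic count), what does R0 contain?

after MOV R0, 5: R0=5
after MOV R3, 9: R3=9
after ADD R0, 1: R0=5+1=6
after MUL R0, 18: R0=6*18=108
after SHR R0, 3: R0=108>>3=13
after SUB R3, 1: R3=9-1=8
CMP R3, 2  (cmp 8,2)
JGT L1: taken
after ADD R0, 1: R0=13+1=14
after MUL R0, 18: R0=14*18=252
after SHR R0, 3: R0=252>>3=31
after SUB R3, 1: R3=8-1=7
CMP R3, 2  (cmp 7,2)
JGT L1: taken
after ADD R0, 1: R0=31+1=32
After step 15: R0 = 32.

32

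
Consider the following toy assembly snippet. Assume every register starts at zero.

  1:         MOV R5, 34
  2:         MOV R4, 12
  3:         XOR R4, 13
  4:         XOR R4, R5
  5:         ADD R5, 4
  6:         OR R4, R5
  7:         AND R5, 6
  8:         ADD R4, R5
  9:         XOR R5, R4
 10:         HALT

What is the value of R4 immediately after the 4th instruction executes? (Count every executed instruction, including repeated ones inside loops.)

35

R5=34
R4=12
R4=12^13=1
R4=1^34=35
After step 4: R4 = 35.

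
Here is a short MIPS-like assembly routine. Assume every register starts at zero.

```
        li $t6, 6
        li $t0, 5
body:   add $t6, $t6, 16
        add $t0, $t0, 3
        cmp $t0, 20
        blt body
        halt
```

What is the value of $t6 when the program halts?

86

after li $t6, 6: $t6=6
after li $t0, 5: $t0=5
after add $t6, $t6, 16: $t6=6+16=22
after add $t0, $t0, 3: $t0=5+3=8
cmp $t0, 20  (cmp 8,20)
blt body: taken
after add $t6, $t6, 16: $t6=22+16=38
after add $t0, $t0, 3: $t0=8+3=11
cmp $t0, 20  (cmp 11,20)
blt body: taken
after add $t6, $t6, 16: $t6=38+16=54
after add $t0, $t0, 3: $t0=11+3=14
cmp $t0, 20  (cmp 14,20)
blt body: taken
after add $t6, $t6, 16: $t6=54+16=70
after add $t0, $t0, 3: $t0=14+3=17
cmp $t0, 20  (cmp 17,20)
blt body: taken
after add $t6, $t6, 16: $t6=70+16=86
after add $t0, $t0, 3: $t0=17+3=20
cmp $t0, 20  (cmp 20,20)
blt body: not taken
halt.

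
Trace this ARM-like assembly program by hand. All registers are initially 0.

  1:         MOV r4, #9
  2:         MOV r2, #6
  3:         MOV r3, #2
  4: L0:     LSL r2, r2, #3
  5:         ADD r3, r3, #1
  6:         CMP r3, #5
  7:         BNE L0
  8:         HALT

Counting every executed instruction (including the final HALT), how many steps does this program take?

16

MOV r4, #9 → r4=9
MOV r2, #6 → r2=6
MOV r3, #2 → r3=2
LSL r2, r2, #3 → r2=6<<3=48
ADD r3, r3, #1 → r3=2+1=3
CMP r3, #5  (cmp 3,5)
BNE L0: taken
LSL r2, r2, #3 → r2=48<<3=384
ADD r3, r3, #1 → r3=3+1=4
CMP r3, #5  (cmp 4,5)
BNE L0: taken
LSL r2, r2, #3 → r2=384<<3=3072
ADD r3, r3, #1 → r3=4+1=5
CMP r3, #5  (cmp 5,5)
BNE L0: not taken
halt.
Total executed instructions: 16.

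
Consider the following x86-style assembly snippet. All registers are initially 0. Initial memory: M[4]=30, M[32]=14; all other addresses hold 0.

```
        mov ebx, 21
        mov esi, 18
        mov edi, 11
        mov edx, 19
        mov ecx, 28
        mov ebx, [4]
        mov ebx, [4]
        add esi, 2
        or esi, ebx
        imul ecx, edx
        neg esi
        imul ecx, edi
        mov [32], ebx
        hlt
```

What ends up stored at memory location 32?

after mov ebx, 21: ebx=21
after mov esi, 18: esi=18
after mov edi, 11: edi=11
after mov edx, 19: edx=19
after mov ecx, 28: ecx=28
after mov ebx, [4]: ebx=M[4]=30
after mov ebx, [4]: ebx=M[4]=30
after add esi, 2: esi=18+2=20
after or esi, ebx: esi=20|30=30
after imul ecx, edx: ecx=28*19=532
after neg esi: esi=-(30)=-30
after imul ecx, edi: ecx=532*11=5852
mov [32], ebx → M[32]=30
halt.

30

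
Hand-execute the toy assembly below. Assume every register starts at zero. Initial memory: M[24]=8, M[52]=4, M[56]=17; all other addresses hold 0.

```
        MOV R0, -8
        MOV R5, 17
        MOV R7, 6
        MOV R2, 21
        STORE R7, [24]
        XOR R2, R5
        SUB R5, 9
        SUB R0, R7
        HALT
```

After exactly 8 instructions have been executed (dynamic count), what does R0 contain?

R0=-8
R5=17
R7=6
R2=21
STORE R7, [24] → M[24]=6
R2=21^17=4
R5=17-9=8
R0=(-8)-6=-14
After step 8: R0 = -14.

-14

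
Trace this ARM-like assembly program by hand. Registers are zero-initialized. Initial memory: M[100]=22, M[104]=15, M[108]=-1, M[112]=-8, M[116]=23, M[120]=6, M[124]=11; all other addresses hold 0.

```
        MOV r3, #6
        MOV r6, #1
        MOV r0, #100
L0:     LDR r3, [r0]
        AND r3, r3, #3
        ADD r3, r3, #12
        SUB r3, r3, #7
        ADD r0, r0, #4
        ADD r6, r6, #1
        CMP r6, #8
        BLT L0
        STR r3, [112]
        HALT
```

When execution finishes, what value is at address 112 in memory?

8

after MOV r3, #6: r3=6
after MOV r6, #1: r6=1
after MOV r0, #100: r0=100
after LDR r3, [r0]: r3=M[100]=22
after AND r3, r3, #3: r3=22&3=2
after ADD r3, r3, #12: r3=2+12=14
after SUB r3, r3, #7: r3=14-7=7
after ADD r0, r0, #4: r0=100+4=104
after ADD r6, r6, #1: r6=1+1=2
CMP r6, #8  (cmp 2,8)
BLT L0: taken
after LDR r3, [r0]: r3=M[104]=15
after AND r3, r3, #3: r3=15&3=3
after ADD r3, r3, #12: r3=3+12=15
after SUB r3, r3, #7: r3=15-7=8
after ADD r0, r0, #4: r0=104+4=108
after ADD r6, r6, #1: r6=2+1=3
CMP r6, #8  (cmp 3,8)
BLT L0: taken
after LDR r3, [r0]: r3=M[108]=-1
after AND r3, r3, #3: r3=(-1)&3=3
after ADD r3, r3, #12: r3=3+12=15
after SUB r3, r3, #7: r3=15-7=8
after ADD r0, r0, #4: r0=108+4=112
after ADD r6, r6, #1: r6=3+1=4
CMP r6, #8  (cmp 4,8)
BLT L0: taken
after LDR r3, [r0]: r3=M[112]=-8
after AND r3, r3, #3: r3=(-8)&3=0
after ADD r3, r3, #12: r3=0+12=12
after SUB r3, r3, #7: r3=12-7=5
after ADD r0, r0, #4: r0=112+4=116
after ADD r6, r6, #1: r6=4+1=5
CMP r6, #8  (cmp 5,8)
BLT L0: taken
after LDR r3, [r0]: r3=M[116]=23
after AND r3, r3, #3: r3=23&3=3
after ADD r3, r3, #12: r3=3+12=15
after SUB r3, r3, #7: r3=15-7=8
after ADD r0, r0, #4: r0=116+4=120
after ADD r6, r6, #1: r6=5+1=6
CMP r6, #8  (cmp 6,8)
BLT L0: taken
after LDR r3, [r0]: r3=M[120]=6
after AND r3, r3, #3: r3=6&3=2
after ADD r3, r3, #12: r3=2+12=14
after SUB r3, r3, #7: r3=14-7=7
after ADD r0, r0, #4: r0=120+4=124
after ADD r6, r6, #1: r6=6+1=7
CMP r6, #8  (cmp 7,8)
BLT L0: taken
after LDR r3, [r0]: r3=M[124]=11
after AND r3, r3, #3: r3=11&3=3
after ADD r3, r3, #12: r3=3+12=15
after SUB r3, r3, #7: r3=15-7=8
after ADD r0, r0, #4: r0=124+4=128
after ADD r6, r6, #1: r6=7+1=8
CMP r6, #8  (cmp 8,8)
BLT L0: not taken
STR r3, [112] → M[112]=8
halt.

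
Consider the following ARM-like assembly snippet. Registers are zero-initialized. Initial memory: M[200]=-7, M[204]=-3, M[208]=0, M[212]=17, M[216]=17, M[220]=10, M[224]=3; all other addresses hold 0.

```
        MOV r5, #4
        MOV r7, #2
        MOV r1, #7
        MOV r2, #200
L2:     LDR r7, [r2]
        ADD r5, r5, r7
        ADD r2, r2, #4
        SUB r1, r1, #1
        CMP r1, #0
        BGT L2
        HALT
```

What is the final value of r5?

41

MOV r5, #4 → r5=4
MOV r7, #2 → r7=2
MOV r1, #7 → r1=7
MOV r2, #200 → r2=200
LDR r7, [r2] → r7=M[200]=-7
ADD r5, r5, r7 → r5=4+(-7)=-3
ADD r2, r2, #4 → r2=200+4=204
SUB r1, r1, #1 → r1=7-1=6
CMP r1, #0  (cmp 6,0)
BGT L2: taken
LDR r7, [r2] → r7=M[204]=-3
ADD r5, r5, r7 → r5=(-3)+(-3)=-6
ADD r2, r2, #4 → r2=204+4=208
SUB r1, r1, #1 → r1=6-1=5
CMP r1, #0  (cmp 5,0)
BGT L2: taken
LDR r7, [r2] → r7=M[208]=0
ADD r5, r5, r7 → r5=(-6)+0=-6
ADD r2, r2, #4 → r2=208+4=212
SUB r1, r1, #1 → r1=5-1=4
CMP r1, #0  (cmp 4,0)
BGT L2: taken
LDR r7, [r2] → r7=M[212]=17
ADD r5, r5, r7 → r5=(-6)+17=11
ADD r2, r2, #4 → r2=212+4=216
SUB r1, r1, #1 → r1=4-1=3
CMP r1, #0  (cmp 3,0)
BGT L2: taken
LDR r7, [r2] → r7=M[216]=17
ADD r5, r5, r7 → r5=11+17=28
ADD r2, r2, #4 → r2=216+4=220
SUB r1, r1, #1 → r1=3-1=2
CMP r1, #0  (cmp 2,0)
BGT L2: taken
LDR r7, [r2] → r7=M[220]=10
ADD r5, r5, r7 → r5=28+10=38
ADD r2, r2, #4 → r2=220+4=224
SUB r1, r1, #1 → r1=2-1=1
CMP r1, #0  (cmp 1,0)
BGT L2: taken
LDR r7, [r2] → r7=M[224]=3
ADD r5, r5, r7 → r5=38+3=41
ADD r2, r2, #4 → r2=224+4=228
SUB r1, r1, #1 → r1=1-1=0
CMP r1, #0  (cmp 0,0)
BGT L2: not taken
halt.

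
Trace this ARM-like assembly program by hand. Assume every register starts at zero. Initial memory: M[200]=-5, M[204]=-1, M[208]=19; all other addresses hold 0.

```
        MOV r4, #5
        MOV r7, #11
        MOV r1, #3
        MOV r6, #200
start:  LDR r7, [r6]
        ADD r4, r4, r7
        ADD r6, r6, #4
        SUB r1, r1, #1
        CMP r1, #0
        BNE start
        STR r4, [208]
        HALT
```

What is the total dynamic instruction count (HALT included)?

24

after MOV r4, #5: r4=5
after MOV r7, #11: r7=11
after MOV r1, #3: r1=3
after MOV r6, #200: r6=200
after LDR r7, [r6]: r7=M[200]=-5
after ADD r4, r4, r7: r4=5+(-5)=0
after ADD r6, r6, #4: r6=200+4=204
after SUB r1, r1, #1: r1=3-1=2
CMP r1, #0  (cmp 2,0)
BNE start: taken
after LDR r7, [r6]: r7=M[204]=-1
after ADD r4, r4, r7: r4=0+(-1)=-1
after ADD r6, r6, #4: r6=204+4=208
after SUB r1, r1, #1: r1=2-1=1
CMP r1, #0  (cmp 1,0)
BNE start: taken
after LDR r7, [r6]: r7=M[208]=19
after ADD r4, r4, r7: r4=(-1)+19=18
after ADD r6, r6, #4: r6=208+4=212
after SUB r1, r1, #1: r1=1-1=0
CMP r1, #0  (cmp 0,0)
BNE start: not taken
STR r4, [208] → M[208]=18
halt.
Total executed instructions: 24.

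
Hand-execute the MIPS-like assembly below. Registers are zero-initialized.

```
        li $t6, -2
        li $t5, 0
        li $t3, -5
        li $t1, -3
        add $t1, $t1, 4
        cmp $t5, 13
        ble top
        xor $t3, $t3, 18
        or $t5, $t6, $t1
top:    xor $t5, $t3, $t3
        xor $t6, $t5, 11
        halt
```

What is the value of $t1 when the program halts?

$t6=-2
$t5=0
$t3=-5
$t1=-3
$t1=(-3)+4=1
cmp $t5, 13  (cmp 0,13)
ble top: taken
$t5=(-5)^(-5)=0
$t6=0^11=11
halt.

1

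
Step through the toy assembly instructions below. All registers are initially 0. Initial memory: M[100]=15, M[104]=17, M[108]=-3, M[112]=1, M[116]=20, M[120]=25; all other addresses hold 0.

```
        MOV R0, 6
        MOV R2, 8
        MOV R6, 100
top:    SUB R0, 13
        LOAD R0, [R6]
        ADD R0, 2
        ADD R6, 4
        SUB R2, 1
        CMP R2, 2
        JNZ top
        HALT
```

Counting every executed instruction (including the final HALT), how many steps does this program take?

46

MOV R0, 6 → R0=6
MOV R2, 8 → R2=8
MOV R6, 100 → R6=100
SUB R0, 13 → R0=6-13=-7
LOAD R0, [R6] → R0=M[100]=15
ADD R0, 2 → R0=15+2=17
ADD R6, 4 → R6=100+4=104
SUB R2, 1 → R2=8-1=7
CMP R2, 2  (cmp 7,2)
JNZ top: taken
SUB R0, 13 → R0=17-13=4
LOAD R0, [R6] → R0=M[104]=17
ADD R0, 2 → R0=17+2=19
ADD R6, 4 → R6=104+4=108
SUB R2, 1 → R2=7-1=6
CMP R2, 2  (cmp 6,2)
JNZ top: taken
SUB R0, 13 → R0=19-13=6
LOAD R0, [R6] → R0=M[108]=-3
ADD R0, 2 → R0=(-3)+2=-1
ADD R6, 4 → R6=108+4=112
SUB R2, 1 → R2=6-1=5
CMP R2, 2  (cmp 5,2)
JNZ top: taken
SUB R0, 13 → R0=(-1)-13=-14
LOAD R0, [R6] → R0=M[112]=1
ADD R0, 2 → R0=1+2=3
ADD R6, 4 → R6=112+4=116
SUB R2, 1 → R2=5-1=4
CMP R2, 2  (cmp 4,2)
JNZ top: taken
SUB R0, 13 → R0=3-13=-10
LOAD R0, [R6] → R0=M[116]=20
ADD R0, 2 → R0=20+2=22
ADD R6, 4 → R6=116+4=120
SUB R2, 1 → R2=4-1=3
CMP R2, 2  (cmp 3,2)
JNZ top: taken
SUB R0, 13 → R0=22-13=9
LOAD R0, [R6] → R0=M[120]=25
ADD R0, 2 → R0=25+2=27
ADD R6, 4 → R6=120+4=124
SUB R2, 1 → R2=3-1=2
CMP R2, 2  (cmp 2,2)
JNZ top: not taken
halt.
Total executed instructions: 46.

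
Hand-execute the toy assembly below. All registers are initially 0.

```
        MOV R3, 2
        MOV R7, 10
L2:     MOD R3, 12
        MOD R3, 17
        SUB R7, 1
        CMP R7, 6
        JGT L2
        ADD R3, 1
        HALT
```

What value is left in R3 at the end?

after MOV R3, 2: R3=2
after MOV R7, 10: R7=10
after MOD R3, 12: R3=2%12=2
after MOD R3, 17: R3=2%17=2
after SUB R7, 1: R7=10-1=9
CMP R7, 6  (cmp 9,6)
JGT L2: taken
after MOD R3, 12: R3=2%12=2
after MOD R3, 17: R3=2%17=2
after SUB R7, 1: R7=9-1=8
CMP R7, 6  (cmp 8,6)
JGT L2: taken
after MOD R3, 12: R3=2%12=2
after MOD R3, 17: R3=2%17=2
after SUB R7, 1: R7=8-1=7
CMP R7, 6  (cmp 7,6)
JGT L2: taken
after MOD R3, 12: R3=2%12=2
after MOD R3, 17: R3=2%17=2
after SUB R7, 1: R7=7-1=6
CMP R7, 6  (cmp 6,6)
JGT L2: not taken
after ADD R3, 1: R3=2+1=3
halt.

3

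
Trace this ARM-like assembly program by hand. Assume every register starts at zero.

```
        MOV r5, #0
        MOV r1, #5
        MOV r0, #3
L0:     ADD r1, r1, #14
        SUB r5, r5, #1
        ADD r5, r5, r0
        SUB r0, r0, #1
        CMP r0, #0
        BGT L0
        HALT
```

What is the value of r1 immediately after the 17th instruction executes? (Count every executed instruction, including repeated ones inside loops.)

47

r5=0
r1=5
r0=3
r1=5+14=19
r5=0-1=-1
r5=(-1)+3=2
r0=3-1=2
CMP r0, #0  (cmp 2,0)
BGT L0: taken
r1=19+14=33
r5=2-1=1
r5=1+2=3
r0=2-1=1
CMP r0, #0  (cmp 1,0)
BGT L0: taken
r1=33+14=47
r5=3-1=2
After step 17: r1 = 47.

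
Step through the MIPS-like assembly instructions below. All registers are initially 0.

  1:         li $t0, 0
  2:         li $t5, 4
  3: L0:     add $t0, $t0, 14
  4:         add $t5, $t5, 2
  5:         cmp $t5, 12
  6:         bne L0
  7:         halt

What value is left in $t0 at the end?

after li $t0, 0: $t0=0
after li $t5, 4: $t5=4
after add $t0, $t0, 14: $t0=0+14=14
after add $t5, $t5, 2: $t5=4+2=6
cmp $t5, 12  (cmp 6,12)
bne L0: taken
after add $t0, $t0, 14: $t0=14+14=28
after add $t5, $t5, 2: $t5=6+2=8
cmp $t5, 12  (cmp 8,12)
bne L0: taken
after add $t0, $t0, 14: $t0=28+14=42
after add $t5, $t5, 2: $t5=8+2=10
cmp $t5, 12  (cmp 10,12)
bne L0: taken
after add $t0, $t0, 14: $t0=42+14=56
after add $t5, $t5, 2: $t5=10+2=12
cmp $t5, 12  (cmp 12,12)
bne L0: not taken
halt.

56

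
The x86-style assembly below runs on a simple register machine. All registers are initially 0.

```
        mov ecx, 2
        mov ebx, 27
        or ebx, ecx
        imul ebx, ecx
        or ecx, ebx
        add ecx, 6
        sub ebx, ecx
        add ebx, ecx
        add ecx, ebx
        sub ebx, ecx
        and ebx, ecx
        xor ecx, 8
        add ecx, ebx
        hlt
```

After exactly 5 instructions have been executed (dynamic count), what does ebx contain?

after mov ecx, 2: ecx=2
after mov ebx, 27: ebx=27
after or ebx, ecx: ebx=27|2=27
after imul ebx, ecx: ebx=27*2=54
after or ecx, ebx: ecx=2|54=54
After step 5: ebx = 54.

54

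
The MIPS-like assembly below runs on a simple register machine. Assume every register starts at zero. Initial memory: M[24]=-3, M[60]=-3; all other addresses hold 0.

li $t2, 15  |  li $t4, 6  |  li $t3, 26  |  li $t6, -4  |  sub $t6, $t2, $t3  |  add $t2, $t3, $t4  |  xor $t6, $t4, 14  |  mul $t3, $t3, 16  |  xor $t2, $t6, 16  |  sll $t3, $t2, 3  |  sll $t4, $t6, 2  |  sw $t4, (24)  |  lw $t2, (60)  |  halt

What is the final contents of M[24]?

32

li $t2, 15 → $t2=15
li $t4, 6 → $t4=6
li $t3, 26 → $t3=26
li $t6, -4 → $t6=-4
sub $t6, $t2, $t3 → $t6=15-26=-11
add $t2, $t3, $t4 → $t2=26+6=32
xor $t6, $t4, 14 → $t6=6^14=8
mul $t3, $t3, 16 → $t3=26*16=416
xor $t2, $t6, 16 → $t2=8^16=24
sll $t3, $t2, 3 → $t3=24<<3=192
sll $t4, $t6, 2 → $t4=8<<2=32
sw $t4, (24) → M[24]=32
lw $t2, (60) → $t2=M[60]=-3
halt.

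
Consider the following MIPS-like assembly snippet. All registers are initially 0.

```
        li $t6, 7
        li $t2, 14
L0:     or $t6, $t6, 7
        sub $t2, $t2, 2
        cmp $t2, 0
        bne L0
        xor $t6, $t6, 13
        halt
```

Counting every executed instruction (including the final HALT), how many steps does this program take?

32

$t6=7
$t2=14
$t6=7|7=7
$t2=14-2=12
cmp $t2, 0  (cmp 12,0)
bne L0: taken
$t6=7|7=7
$t2=12-2=10
cmp $t2, 0  (cmp 10,0)
bne L0: taken
$t6=7|7=7
$t2=10-2=8
cmp $t2, 0  (cmp 8,0)
bne L0: taken
$t6=7|7=7
$t2=8-2=6
cmp $t2, 0  (cmp 6,0)
bne L0: taken
$t6=7|7=7
$t2=6-2=4
cmp $t2, 0  (cmp 4,0)
bne L0: taken
$t6=7|7=7
$t2=4-2=2
cmp $t2, 0  (cmp 2,0)
bne L0: taken
$t6=7|7=7
$t2=2-2=0
cmp $t2, 0  (cmp 0,0)
bne L0: not taken
$t6=7^13=10
halt.
Total executed instructions: 32.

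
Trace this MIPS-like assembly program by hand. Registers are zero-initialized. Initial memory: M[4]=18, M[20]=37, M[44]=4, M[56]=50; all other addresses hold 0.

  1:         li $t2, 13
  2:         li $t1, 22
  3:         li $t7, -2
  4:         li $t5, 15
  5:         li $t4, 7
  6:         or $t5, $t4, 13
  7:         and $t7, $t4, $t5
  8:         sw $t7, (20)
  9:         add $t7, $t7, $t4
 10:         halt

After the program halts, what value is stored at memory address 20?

7

$t2=13
$t1=22
$t7=-2
$t5=15
$t4=7
$t5=7|13=15
$t7=7&15=7
sw $t7, (20) → M[20]=7
$t7=7+7=14
halt.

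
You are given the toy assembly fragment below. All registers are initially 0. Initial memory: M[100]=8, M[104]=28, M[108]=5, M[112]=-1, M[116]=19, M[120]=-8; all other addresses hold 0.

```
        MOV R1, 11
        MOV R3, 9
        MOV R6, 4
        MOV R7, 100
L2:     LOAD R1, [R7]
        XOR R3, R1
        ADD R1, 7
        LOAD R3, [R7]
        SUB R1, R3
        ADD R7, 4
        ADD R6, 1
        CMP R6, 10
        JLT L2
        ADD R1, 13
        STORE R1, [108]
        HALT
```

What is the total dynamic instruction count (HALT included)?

61

after MOV R1, 11: R1=11
after MOV R3, 9: R3=9
after MOV R6, 4: R6=4
after MOV R7, 100: R7=100
after LOAD R1, [R7]: R1=M[100]=8
after XOR R3, R1: R3=9^8=1
after ADD R1, 7: R1=8+7=15
after LOAD R3, [R7]: R3=M[100]=8
after SUB R1, R3: R1=15-8=7
after ADD R7, 4: R7=100+4=104
after ADD R6, 1: R6=4+1=5
CMP R6, 10  (cmp 5,10)
JLT L2: taken
after LOAD R1, [R7]: R1=M[104]=28
after XOR R3, R1: R3=8^28=20
after ADD R1, 7: R1=28+7=35
after LOAD R3, [R7]: R3=M[104]=28
after SUB R1, R3: R1=35-28=7
after ADD R7, 4: R7=104+4=108
after ADD R6, 1: R6=5+1=6
CMP R6, 10  (cmp 6,10)
JLT L2: taken
after LOAD R1, [R7]: R1=M[108]=5
after XOR R3, R1: R3=28^5=25
after ADD R1, 7: R1=5+7=12
after LOAD R3, [R7]: R3=M[108]=5
after SUB R1, R3: R1=12-5=7
after ADD R7, 4: R7=108+4=112
after ADD R6, 1: R6=6+1=7
CMP R6, 10  (cmp 7,10)
JLT L2: taken
after LOAD R1, [R7]: R1=M[112]=-1
after XOR R3, R1: R3=5^(-1)=-6
after ADD R1, 7: R1=(-1)+7=6
after LOAD R3, [R7]: R3=M[112]=-1
after SUB R1, R3: R1=6-(-1)=7
after ADD R7, 4: R7=112+4=116
after ADD R6, 1: R6=7+1=8
CMP R6, 10  (cmp 8,10)
JLT L2: taken
after LOAD R1, [R7]: R1=M[116]=19
after XOR R3, R1: R3=(-1)^19=-20
after ADD R1, 7: R1=19+7=26
after LOAD R3, [R7]: R3=M[116]=19
after SUB R1, R3: R1=26-19=7
after ADD R7, 4: R7=116+4=120
after ADD R6, 1: R6=8+1=9
CMP R6, 10  (cmp 9,10)
JLT L2: taken
after LOAD R1, [R7]: R1=M[120]=-8
after XOR R3, R1: R3=19^(-8)=-21
after ADD R1, 7: R1=(-8)+7=-1
after LOAD R3, [R7]: R3=M[120]=-8
after SUB R1, R3: R1=(-1)-(-8)=7
after ADD R7, 4: R7=120+4=124
after ADD R6, 1: R6=9+1=10
CMP R6, 10  (cmp 10,10)
JLT L2: not taken
after ADD R1, 13: R1=7+13=20
STORE R1, [108] → M[108]=20
halt.
Total executed instructions: 61.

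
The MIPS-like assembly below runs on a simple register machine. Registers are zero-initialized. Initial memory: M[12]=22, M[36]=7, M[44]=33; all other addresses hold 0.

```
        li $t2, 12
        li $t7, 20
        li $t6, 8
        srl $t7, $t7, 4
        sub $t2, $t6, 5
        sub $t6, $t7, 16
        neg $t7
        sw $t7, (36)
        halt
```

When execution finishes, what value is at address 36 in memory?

after li $t2, 12: $t2=12
after li $t7, 20: $t7=20
after li $t6, 8: $t6=8
after srl $t7, $t7, 4: $t7=20>>4=1
after sub $t2, $t6, 5: $t2=8-5=3
after sub $t6, $t7, 16: $t6=1-16=-15
after neg $t7: $t7=-(1)=-1
sw $t7, (36) → M[36]=-1
halt.

-1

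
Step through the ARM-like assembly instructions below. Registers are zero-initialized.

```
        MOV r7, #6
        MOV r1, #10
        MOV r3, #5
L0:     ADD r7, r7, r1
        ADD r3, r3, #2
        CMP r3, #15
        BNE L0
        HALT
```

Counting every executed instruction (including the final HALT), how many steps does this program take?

MOV r7, #6 → r7=6
MOV r1, #10 → r1=10
MOV r3, #5 → r3=5
ADD r7, r7, r1 → r7=6+10=16
ADD r3, r3, #2 → r3=5+2=7
CMP r3, #15  (cmp 7,15)
BNE L0: taken
ADD r7, r7, r1 → r7=16+10=26
ADD r3, r3, #2 → r3=7+2=9
CMP r3, #15  (cmp 9,15)
BNE L0: taken
ADD r7, r7, r1 → r7=26+10=36
ADD r3, r3, #2 → r3=9+2=11
CMP r3, #15  (cmp 11,15)
BNE L0: taken
ADD r7, r7, r1 → r7=36+10=46
ADD r3, r3, #2 → r3=11+2=13
CMP r3, #15  (cmp 13,15)
BNE L0: taken
ADD r7, r7, r1 → r7=46+10=56
ADD r3, r3, #2 → r3=13+2=15
CMP r3, #15  (cmp 15,15)
BNE L0: not taken
halt.
Total executed instructions: 24.

24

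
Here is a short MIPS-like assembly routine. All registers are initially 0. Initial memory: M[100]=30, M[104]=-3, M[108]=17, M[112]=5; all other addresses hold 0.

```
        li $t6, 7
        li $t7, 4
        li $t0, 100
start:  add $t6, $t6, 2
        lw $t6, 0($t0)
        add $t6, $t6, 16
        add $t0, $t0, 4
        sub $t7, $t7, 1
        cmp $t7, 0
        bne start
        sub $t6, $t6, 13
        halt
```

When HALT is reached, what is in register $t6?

$t6=7
$t7=4
$t0=100
$t6=7+2=9
$t6=M[100]=30
$t6=30+16=46
$t0=100+4=104
$t7=4-1=3
cmp $t7, 0  (cmp 3,0)
bne start: taken
$t6=46+2=48
$t6=M[104]=-3
$t6=(-3)+16=13
$t0=104+4=108
$t7=3-1=2
cmp $t7, 0  (cmp 2,0)
bne start: taken
$t6=13+2=15
$t6=M[108]=17
$t6=17+16=33
$t0=108+4=112
$t7=2-1=1
cmp $t7, 0  (cmp 1,0)
bne start: taken
$t6=33+2=35
$t6=M[112]=5
$t6=5+16=21
$t0=112+4=116
$t7=1-1=0
cmp $t7, 0  (cmp 0,0)
bne start: not taken
$t6=21-13=8
halt.

8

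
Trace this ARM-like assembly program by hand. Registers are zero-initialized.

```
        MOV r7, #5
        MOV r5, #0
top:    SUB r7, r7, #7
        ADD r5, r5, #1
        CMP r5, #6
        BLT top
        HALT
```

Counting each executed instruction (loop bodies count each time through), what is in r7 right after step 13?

-16

r7=5
r5=0
r7=5-7=-2
r5=0+1=1
CMP r5, #6  (cmp 1,6)
BLT top: taken
r7=(-2)-7=-9
r5=1+1=2
CMP r5, #6  (cmp 2,6)
BLT top: taken
r7=(-9)-7=-16
r5=2+1=3
CMP r5, #6  (cmp 3,6)
After step 13: r7 = -16.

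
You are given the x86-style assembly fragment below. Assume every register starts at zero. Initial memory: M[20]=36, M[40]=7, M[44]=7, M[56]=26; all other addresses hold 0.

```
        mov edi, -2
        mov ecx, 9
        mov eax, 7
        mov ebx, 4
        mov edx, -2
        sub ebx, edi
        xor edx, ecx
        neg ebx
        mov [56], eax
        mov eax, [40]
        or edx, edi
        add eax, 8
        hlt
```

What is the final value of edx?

-1

after mov edi, -2: edi=-2
after mov ecx, 9: ecx=9
after mov eax, 7: eax=7
after mov ebx, 4: ebx=4
after mov edx, -2: edx=-2
after sub ebx, edi: ebx=4-(-2)=6
after xor edx, ecx: edx=(-2)^9=-9
after neg ebx: ebx=-(6)=-6
mov [56], eax → M[56]=7
after mov eax, [40]: eax=M[40]=7
after or edx, edi: edx=(-9)|(-2)=-1
after add eax, 8: eax=7+8=15
halt.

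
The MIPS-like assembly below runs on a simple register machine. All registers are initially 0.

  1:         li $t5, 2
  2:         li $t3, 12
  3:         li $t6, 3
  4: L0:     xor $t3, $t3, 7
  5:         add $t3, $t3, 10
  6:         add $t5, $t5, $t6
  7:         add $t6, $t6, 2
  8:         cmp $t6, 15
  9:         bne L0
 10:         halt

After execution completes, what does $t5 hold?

50

li $t5, 2 → $t5=2
li $t3, 12 → $t3=12
li $t6, 3 → $t6=3
xor $t3, $t3, 7 → $t3=12^7=11
add $t3, $t3, 10 → $t3=11+10=21
add $t5, $t5, $t6 → $t5=2+3=5
add $t6, $t6, 2 → $t6=3+2=5
cmp $t6, 15  (cmp 5,15)
bne L0: taken
xor $t3, $t3, 7 → $t3=21^7=18
add $t3, $t3, 10 → $t3=18+10=28
add $t5, $t5, $t6 → $t5=5+5=10
add $t6, $t6, 2 → $t6=5+2=7
cmp $t6, 15  (cmp 7,15)
bne L0: taken
xor $t3, $t3, 7 → $t3=28^7=27
add $t3, $t3, 10 → $t3=27+10=37
add $t5, $t5, $t6 → $t5=10+7=17
add $t6, $t6, 2 → $t6=7+2=9
cmp $t6, 15  (cmp 9,15)
bne L0: taken
xor $t3, $t3, 7 → $t3=37^7=34
add $t3, $t3, 10 → $t3=34+10=44
add $t5, $t5, $t6 → $t5=17+9=26
add $t6, $t6, 2 → $t6=9+2=11
cmp $t6, 15  (cmp 11,15)
bne L0: taken
xor $t3, $t3, 7 → $t3=44^7=43
add $t3, $t3, 10 → $t3=43+10=53
add $t5, $t5, $t6 → $t5=26+11=37
add $t6, $t6, 2 → $t6=11+2=13
cmp $t6, 15  (cmp 13,15)
bne L0: taken
xor $t3, $t3, 7 → $t3=53^7=50
add $t3, $t3, 10 → $t3=50+10=60
add $t5, $t5, $t6 → $t5=37+13=50
add $t6, $t6, 2 → $t6=13+2=15
cmp $t6, 15  (cmp 15,15)
bne L0: not taken
halt.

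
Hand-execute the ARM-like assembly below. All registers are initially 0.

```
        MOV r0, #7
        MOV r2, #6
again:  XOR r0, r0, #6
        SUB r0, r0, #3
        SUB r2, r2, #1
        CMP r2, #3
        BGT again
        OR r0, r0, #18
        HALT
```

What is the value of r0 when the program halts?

-14

r0=7
r2=6
r0=7^6=1
r0=1-3=-2
r2=6-1=5
CMP r2, #3  (cmp 5,3)
BGT again: taken
r0=(-2)^6=-8
r0=(-8)-3=-11
r2=5-1=4
CMP r2, #3  (cmp 4,3)
BGT again: taken
r0=(-11)^6=-13
r0=(-13)-3=-16
r2=4-1=3
CMP r2, #3  (cmp 3,3)
BGT again: not taken
r0=(-16)|18=-14
halt.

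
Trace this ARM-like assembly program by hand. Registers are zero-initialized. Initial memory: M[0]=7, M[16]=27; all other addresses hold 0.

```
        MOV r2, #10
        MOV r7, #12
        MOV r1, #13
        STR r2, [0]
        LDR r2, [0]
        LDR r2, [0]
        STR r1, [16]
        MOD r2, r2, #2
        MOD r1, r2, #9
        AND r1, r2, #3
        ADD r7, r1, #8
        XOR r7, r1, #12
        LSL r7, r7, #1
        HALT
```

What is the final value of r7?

24

MOV r2, #10 → r2=10
MOV r7, #12 → r7=12
MOV r1, #13 → r1=13
STR r2, [0] → M[0]=10
LDR r2, [0] → r2=M[0]=10
LDR r2, [0] → r2=M[0]=10
STR r1, [16] → M[16]=13
MOD r2, r2, #2 → r2=10%2=0
MOD r1, r2, #9 → r1=0%9=0
AND r1, r2, #3 → r1=0&3=0
ADD r7, r1, #8 → r7=0+8=8
XOR r7, r1, #12 → r7=0^12=12
LSL r7, r7, #1 → r7=12<<1=24
halt.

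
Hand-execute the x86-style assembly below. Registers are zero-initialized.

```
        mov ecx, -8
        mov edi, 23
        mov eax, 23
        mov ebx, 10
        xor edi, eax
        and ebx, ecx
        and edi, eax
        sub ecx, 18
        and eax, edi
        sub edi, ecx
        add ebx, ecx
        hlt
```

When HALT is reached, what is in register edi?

26

after mov ecx, -8: ecx=-8
after mov edi, 23: edi=23
after mov eax, 23: eax=23
after mov ebx, 10: ebx=10
after xor edi, eax: edi=23^23=0
after and ebx, ecx: ebx=10&(-8)=8
after and edi, eax: edi=0&23=0
after sub ecx, 18: ecx=(-8)-18=-26
after and eax, edi: eax=23&0=0
after sub edi, ecx: edi=0-(-26)=26
after add ebx, ecx: ebx=8+(-26)=-18
halt.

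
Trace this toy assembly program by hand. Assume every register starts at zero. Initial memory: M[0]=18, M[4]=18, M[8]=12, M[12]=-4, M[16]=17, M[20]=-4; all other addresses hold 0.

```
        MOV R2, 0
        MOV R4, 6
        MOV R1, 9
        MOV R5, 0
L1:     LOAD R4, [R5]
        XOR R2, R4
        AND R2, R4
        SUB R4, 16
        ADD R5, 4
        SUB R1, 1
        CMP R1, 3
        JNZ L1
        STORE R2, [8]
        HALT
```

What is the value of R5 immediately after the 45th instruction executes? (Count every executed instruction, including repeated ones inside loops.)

after MOV R2, 0: R2=0
after MOV R4, 6: R4=6
after MOV R1, 9: R1=9
after MOV R5, 0: R5=0
after LOAD R4, [R5]: R4=M[0]=18
after XOR R2, R4: R2=0^18=18
after AND R2, R4: R2=18&18=18
after SUB R4, 16: R4=18-16=2
after ADD R5, 4: R5=0+4=4
after SUB R1, 1: R1=9-1=8
CMP R1, 3  (cmp 8,3)
JNZ L1: taken
after LOAD R4, [R5]: R4=M[4]=18
after XOR R2, R4: R2=18^18=0
after AND R2, R4: R2=0&18=0
after SUB R4, 16: R4=18-16=2
after ADD R5, 4: R5=4+4=8
after SUB R1, 1: R1=8-1=7
CMP R1, 3  (cmp 7,3)
JNZ L1: taken
after LOAD R4, [R5]: R4=M[8]=12
after XOR R2, R4: R2=0^12=12
after AND R2, R4: R2=12&12=12
after SUB R4, 16: R4=12-16=-4
after ADD R5, 4: R5=8+4=12
after SUB R1, 1: R1=7-1=6
CMP R1, 3  (cmp 6,3)
JNZ L1: taken
after LOAD R4, [R5]: R4=M[12]=-4
after XOR R2, R4: R2=12^(-4)=-16
after AND R2, R4: R2=(-16)&(-4)=-16
after SUB R4, 16: R4=(-4)-16=-20
after ADD R5, 4: R5=12+4=16
after SUB R1, 1: R1=6-1=5
CMP R1, 3  (cmp 5,3)
JNZ L1: taken
after LOAD R4, [R5]: R4=M[16]=17
after XOR R2, R4: R2=(-16)^17=-31
after AND R2, R4: R2=(-31)&17=1
after SUB R4, 16: R4=17-16=1
after ADD R5, 4: R5=16+4=20
after SUB R1, 1: R1=5-1=4
CMP R1, 3  (cmp 4,3)
JNZ L1: taken
after LOAD R4, [R5]: R4=M[20]=-4
After step 45: R5 = 20.

20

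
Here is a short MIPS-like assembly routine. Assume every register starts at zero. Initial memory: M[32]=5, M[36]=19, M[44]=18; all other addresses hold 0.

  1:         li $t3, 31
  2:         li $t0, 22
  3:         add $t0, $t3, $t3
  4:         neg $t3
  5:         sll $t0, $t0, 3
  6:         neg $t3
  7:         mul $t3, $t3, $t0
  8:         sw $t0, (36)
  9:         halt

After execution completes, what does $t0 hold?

after li $t3, 31: $t3=31
after li $t0, 22: $t0=22
after add $t0, $t3, $t3: $t0=31+31=62
after neg $t3: $t3=-(31)=-31
after sll $t0, $t0, 3: $t0=62<<3=496
after neg $t3: $t3=-(-31)=31
after mul $t3, $t3, $t0: $t3=31*496=15376
sw $t0, (36) → M[36]=496
halt.

496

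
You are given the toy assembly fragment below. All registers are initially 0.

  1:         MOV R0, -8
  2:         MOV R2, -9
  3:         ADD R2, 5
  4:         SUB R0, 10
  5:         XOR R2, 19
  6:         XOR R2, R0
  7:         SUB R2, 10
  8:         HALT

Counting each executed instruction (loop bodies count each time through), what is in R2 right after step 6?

1

R0=-8
R2=-9
R2=(-9)+5=-4
R0=(-8)-10=-18
R2=(-4)^19=-17
R2=(-17)^(-18)=1
After step 6: R2 = 1.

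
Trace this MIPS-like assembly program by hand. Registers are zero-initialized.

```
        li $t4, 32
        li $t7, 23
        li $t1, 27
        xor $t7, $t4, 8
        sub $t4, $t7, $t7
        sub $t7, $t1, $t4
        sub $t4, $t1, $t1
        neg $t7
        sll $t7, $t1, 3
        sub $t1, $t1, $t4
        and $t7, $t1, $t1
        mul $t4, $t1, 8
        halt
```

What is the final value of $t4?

after li $t4, 32: $t4=32
after li $t7, 23: $t7=23
after li $t1, 27: $t1=27
after xor $t7, $t4, 8: $t7=32^8=40
after sub $t4, $t7, $t7: $t4=40-40=0
after sub $t7, $t1, $t4: $t7=27-0=27
after sub $t4, $t1, $t1: $t4=27-27=0
after neg $t7: $t7=-(27)=-27
after sll $t7, $t1, 3: $t7=27<<3=216
after sub $t1, $t1, $t4: $t1=27-0=27
after and $t7, $t1, $t1: $t7=27&27=27
after mul $t4, $t1, 8: $t4=27*8=216
halt.

216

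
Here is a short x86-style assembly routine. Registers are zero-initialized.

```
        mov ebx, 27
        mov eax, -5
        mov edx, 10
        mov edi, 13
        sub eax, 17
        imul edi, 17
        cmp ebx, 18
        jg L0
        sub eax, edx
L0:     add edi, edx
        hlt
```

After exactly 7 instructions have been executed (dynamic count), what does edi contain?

mov ebx, 27 → ebx=27
mov eax, -5 → eax=-5
mov edx, 10 → edx=10
mov edi, 13 → edi=13
sub eax, 17 → eax=(-5)-17=-22
imul edi, 17 → edi=13*17=221
cmp ebx, 18  (cmp 27,18)
After step 7: edi = 221.

221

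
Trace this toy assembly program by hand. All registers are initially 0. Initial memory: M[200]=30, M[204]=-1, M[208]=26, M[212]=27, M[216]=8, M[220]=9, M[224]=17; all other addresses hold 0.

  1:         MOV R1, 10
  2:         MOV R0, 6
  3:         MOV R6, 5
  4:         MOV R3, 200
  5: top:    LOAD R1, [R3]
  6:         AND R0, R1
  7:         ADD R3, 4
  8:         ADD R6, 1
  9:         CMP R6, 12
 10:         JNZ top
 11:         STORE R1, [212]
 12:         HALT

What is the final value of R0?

R1=10
R0=6
R6=5
R3=200
R1=M[200]=30
R0=6&30=6
R3=200+4=204
R6=5+1=6
CMP R6, 12  (cmp 6,12)
JNZ top: taken
R1=M[204]=-1
R0=6&(-1)=6
R3=204+4=208
R6=6+1=7
CMP R6, 12  (cmp 7,12)
JNZ top: taken
R1=M[208]=26
R0=6&26=2
R3=208+4=212
R6=7+1=8
CMP R6, 12  (cmp 8,12)
JNZ top: taken
R1=M[212]=27
R0=2&27=2
R3=212+4=216
R6=8+1=9
CMP R6, 12  (cmp 9,12)
JNZ top: taken
R1=M[216]=8
R0=2&8=0
R3=216+4=220
R6=9+1=10
CMP R6, 12  (cmp 10,12)
JNZ top: taken
R1=M[220]=9
R0=0&9=0
R3=220+4=224
R6=10+1=11
CMP R6, 12  (cmp 11,12)
JNZ top: taken
R1=M[224]=17
R0=0&17=0
R3=224+4=228
R6=11+1=12
CMP R6, 12  (cmp 12,12)
JNZ top: not taken
STORE R1, [212] → M[212]=17
halt.

0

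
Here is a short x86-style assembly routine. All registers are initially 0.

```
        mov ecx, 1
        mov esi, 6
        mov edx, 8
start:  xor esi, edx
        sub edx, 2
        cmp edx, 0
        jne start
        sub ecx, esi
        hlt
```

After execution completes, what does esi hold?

ecx=1
esi=6
edx=8
esi=6^8=14
edx=8-2=6
cmp edx, 0  (cmp 6,0)
jne start: taken
esi=14^6=8
edx=6-2=4
cmp edx, 0  (cmp 4,0)
jne start: taken
esi=8^4=12
edx=4-2=2
cmp edx, 0  (cmp 2,0)
jne start: taken
esi=12^2=14
edx=2-2=0
cmp edx, 0  (cmp 0,0)
jne start: not taken
ecx=1-14=-13
halt.

14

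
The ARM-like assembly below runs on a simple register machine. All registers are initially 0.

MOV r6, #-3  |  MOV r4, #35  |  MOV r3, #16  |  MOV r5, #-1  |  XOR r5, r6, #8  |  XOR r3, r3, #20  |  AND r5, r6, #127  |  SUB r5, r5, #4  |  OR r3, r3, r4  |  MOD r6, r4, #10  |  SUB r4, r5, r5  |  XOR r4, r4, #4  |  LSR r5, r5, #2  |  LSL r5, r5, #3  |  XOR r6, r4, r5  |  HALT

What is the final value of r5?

after MOV r6, #-3: r6=-3
after MOV r4, #35: r4=35
after MOV r3, #16: r3=16
after MOV r5, #-1: r5=-1
after XOR r5, r6, #8: r5=(-3)^8=-11
after XOR r3, r3, #20: r3=16^20=4
after AND r5, r6, #127: r5=(-3)&127=125
after SUB r5, r5, #4: r5=125-4=121
after OR r3, r3, r4: r3=4|35=39
after MOD r6, r4, #10: r6=35%10=5
after SUB r4, r5, r5: r4=121-121=0
after XOR r4, r4, #4: r4=0^4=4
after LSR r5, r5, #2: r5=121>>2=30
after LSL r5, r5, #3: r5=30<<3=240
after XOR r6, r4, r5: r6=4^240=244
halt.

240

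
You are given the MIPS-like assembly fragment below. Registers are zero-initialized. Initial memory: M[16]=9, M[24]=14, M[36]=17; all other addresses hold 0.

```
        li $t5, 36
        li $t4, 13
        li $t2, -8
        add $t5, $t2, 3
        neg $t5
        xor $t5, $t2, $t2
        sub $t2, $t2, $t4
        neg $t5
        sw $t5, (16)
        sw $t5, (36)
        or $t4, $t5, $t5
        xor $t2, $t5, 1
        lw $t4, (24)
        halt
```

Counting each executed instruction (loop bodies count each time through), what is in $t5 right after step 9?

after li $t5, 36: $t5=36
after li $t4, 13: $t4=13
after li $t2, -8: $t2=-8
after add $t5, $t2, 3: $t5=(-8)+3=-5
after neg $t5: $t5=-(-5)=5
after xor $t5, $t2, $t2: $t5=(-8)^(-8)=0
after sub $t2, $t2, $t4: $t2=(-8)-13=-21
after neg $t5: $t5=-(0)=0
sw $t5, (16) → M[16]=0
After step 9: $t5 = 0.

0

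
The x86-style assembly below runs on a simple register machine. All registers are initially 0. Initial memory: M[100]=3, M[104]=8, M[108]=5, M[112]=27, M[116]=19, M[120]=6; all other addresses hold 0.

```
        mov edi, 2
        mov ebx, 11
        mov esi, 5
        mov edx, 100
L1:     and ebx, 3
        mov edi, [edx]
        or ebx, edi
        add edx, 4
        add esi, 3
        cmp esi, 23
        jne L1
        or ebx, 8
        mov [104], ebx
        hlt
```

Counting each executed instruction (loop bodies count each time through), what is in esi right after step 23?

after mov edi, 2: edi=2
after mov ebx, 11: ebx=11
after mov esi, 5: esi=5
after mov edx, 100: edx=100
after and ebx, 3: ebx=11&3=3
after mov edi, [edx]: edi=M[100]=3
after or ebx, edi: ebx=3|3=3
after add edx, 4: edx=100+4=104
after add esi, 3: esi=5+3=8
cmp esi, 23  (cmp 8,23)
jne L1: taken
after and ebx, 3: ebx=3&3=3
after mov edi, [edx]: edi=M[104]=8
after or ebx, edi: ebx=3|8=11
after add edx, 4: edx=104+4=108
after add esi, 3: esi=8+3=11
cmp esi, 23  (cmp 11,23)
jne L1: taken
after and ebx, 3: ebx=11&3=3
after mov edi, [edx]: edi=M[108]=5
after or ebx, edi: ebx=3|5=7
after add edx, 4: edx=108+4=112
after add esi, 3: esi=11+3=14
After step 23: esi = 14.

14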